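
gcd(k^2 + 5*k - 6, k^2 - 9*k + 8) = k - 1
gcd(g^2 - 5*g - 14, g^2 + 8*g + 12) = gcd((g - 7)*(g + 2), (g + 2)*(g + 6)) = g + 2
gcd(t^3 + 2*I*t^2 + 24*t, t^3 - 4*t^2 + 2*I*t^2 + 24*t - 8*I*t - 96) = t^2 + 2*I*t + 24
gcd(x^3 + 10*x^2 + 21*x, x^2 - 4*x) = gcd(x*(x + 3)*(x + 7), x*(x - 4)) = x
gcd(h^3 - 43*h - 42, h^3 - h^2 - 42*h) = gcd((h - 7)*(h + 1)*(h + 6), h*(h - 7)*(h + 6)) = h^2 - h - 42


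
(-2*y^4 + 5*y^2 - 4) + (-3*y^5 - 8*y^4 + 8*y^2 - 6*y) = -3*y^5 - 10*y^4 + 13*y^2 - 6*y - 4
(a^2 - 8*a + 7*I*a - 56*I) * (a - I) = a^3 - 8*a^2 + 6*I*a^2 + 7*a - 48*I*a - 56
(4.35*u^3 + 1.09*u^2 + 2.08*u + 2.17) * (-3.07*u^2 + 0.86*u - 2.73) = -13.3545*u^5 + 0.394699999999999*u^4 - 17.3237*u^3 - 7.8488*u^2 - 3.8122*u - 5.9241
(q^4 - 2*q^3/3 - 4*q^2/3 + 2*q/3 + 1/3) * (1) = q^4 - 2*q^3/3 - 4*q^2/3 + 2*q/3 + 1/3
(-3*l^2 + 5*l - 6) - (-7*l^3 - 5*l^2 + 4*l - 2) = 7*l^3 + 2*l^2 + l - 4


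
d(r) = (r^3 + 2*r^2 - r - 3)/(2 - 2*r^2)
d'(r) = 4*r*(r^3 + 2*r^2 - r - 3)/(2 - 2*r^2)^2 + (3*r^2 + 4*r - 1)/(2 - 2*r^2)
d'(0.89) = -21.09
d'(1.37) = -2.28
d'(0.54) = -1.58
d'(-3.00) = -0.45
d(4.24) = -3.09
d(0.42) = -1.82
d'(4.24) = -0.51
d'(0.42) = -1.12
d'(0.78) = -5.59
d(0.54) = -1.98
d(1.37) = -1.11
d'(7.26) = -0.50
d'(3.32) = -0.53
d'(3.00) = -0.55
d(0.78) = -2.67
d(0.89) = -3.85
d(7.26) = -4.62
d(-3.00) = 0.56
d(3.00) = -2.44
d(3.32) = -2.61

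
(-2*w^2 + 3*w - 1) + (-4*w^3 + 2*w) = -4*w^3 - 2*w^2 + 5*w - 1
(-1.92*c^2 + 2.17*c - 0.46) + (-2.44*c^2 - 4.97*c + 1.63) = -4.36*c^2 - 2.8*c + 1.17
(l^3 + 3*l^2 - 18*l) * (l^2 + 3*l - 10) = l^5 + 6*l^4 - 19*l^3 - 84*l^2 + 180*l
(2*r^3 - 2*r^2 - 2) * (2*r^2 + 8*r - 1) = 4*r^5 + 12*r^4 - 18*r^3 - 2*r^2 - 16*r + 2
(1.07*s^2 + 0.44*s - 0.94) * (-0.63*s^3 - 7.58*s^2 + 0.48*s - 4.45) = -0.6741*s^5 - 8.3878*s^4 - 2.2294*s^3 + 2.5749*s^2 - 2.4092*s + 4.183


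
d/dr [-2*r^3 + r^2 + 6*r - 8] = -6*r^2 + 2*r + 6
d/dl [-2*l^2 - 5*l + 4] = -4*l - 5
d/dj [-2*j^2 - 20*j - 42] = -4*j - 20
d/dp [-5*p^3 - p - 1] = -15*p^2 - 1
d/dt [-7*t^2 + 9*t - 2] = 9 - 14*t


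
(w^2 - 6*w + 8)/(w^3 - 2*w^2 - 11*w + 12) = (w - 2)/(w^2 + 2*w - 3)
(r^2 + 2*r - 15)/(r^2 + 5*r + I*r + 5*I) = (r - 3)/(r + I)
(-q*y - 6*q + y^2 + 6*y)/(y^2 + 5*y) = (-q*y - 6*q + y^2 + 6*y)/(y*(y + 5))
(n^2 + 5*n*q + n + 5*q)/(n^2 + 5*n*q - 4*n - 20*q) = (n + 1)/(n - 4)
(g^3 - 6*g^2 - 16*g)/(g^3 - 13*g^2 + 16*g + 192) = g*(g + 2)/(g^2 - 5*g - 24)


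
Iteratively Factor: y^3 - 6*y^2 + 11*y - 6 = (y - 1)*(y^2 - 5*y + 6) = (y - 2)*(y - 1)*(y - 3)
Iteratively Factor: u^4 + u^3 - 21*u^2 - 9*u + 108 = (u - 3)*(u^3 + 4*u^2 - 9*u - 36) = (u - 3)*(u + 4)*(u^2 - 9) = (u - 3)*(u + 3)*(u + 4)*(u - 3)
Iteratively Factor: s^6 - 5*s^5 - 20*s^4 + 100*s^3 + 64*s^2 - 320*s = (s - 2)*(s^5 - 3*s^4 - 26*s^3 + 48*s^2 + 160*s) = (s - 5)*(s - 2)*(s^4 + 2*s^3 - 16*s^2 - 32*s) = (s - 5)*(s - 2)*(s + 2)*(s^3 - 16*s) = (s - 5)*(s - 4)*(s - 2)*(s + 2)*(s^2 + 4*s) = s*(s - 5)*(s - 4)*(s - 2)*(s + 2)*(s + 4)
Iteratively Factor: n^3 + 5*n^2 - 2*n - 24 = (n - 2)*(n^2 + 7*n + 12) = (n - 2)*(n + 4)*(n + 3)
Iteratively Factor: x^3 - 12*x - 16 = (x + 2)*(x^2 - 2*x - 8) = (x + 2)^2*(x - 4)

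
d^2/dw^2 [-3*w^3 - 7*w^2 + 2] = -18*w - 14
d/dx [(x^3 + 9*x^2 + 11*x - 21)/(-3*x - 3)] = 2*(-x^3 - 6*x^2 - 9*x - 16)/(3*(x^2 + 2*x + 1))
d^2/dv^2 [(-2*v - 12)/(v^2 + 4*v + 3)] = 4*(-4*(v + 2)^2*(v + 6) + (3*v + 10)*(v^2 + 4*v + 3))/(v^2 + 4*v + 3)^3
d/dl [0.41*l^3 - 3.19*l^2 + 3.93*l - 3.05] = 1.23*l^2 - 6.38*l + 3.93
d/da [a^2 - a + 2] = 2*a - 1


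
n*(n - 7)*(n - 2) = n^3 - 9*n^2 + 14*n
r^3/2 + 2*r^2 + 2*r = r*(r/2 + 1)*(r + 2)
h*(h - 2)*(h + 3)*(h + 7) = h^4 + 8*h^3 + h^2 - 42*h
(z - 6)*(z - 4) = z^2 - 10*z + 24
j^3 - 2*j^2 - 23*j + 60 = (j - 4)*(j - 3)*(j + 5)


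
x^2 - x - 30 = (x - 6)*(x + 5)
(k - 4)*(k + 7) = k^2 + 3*k - 28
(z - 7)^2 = z^2 - 14*z + 49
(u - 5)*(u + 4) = u^2 - u - 20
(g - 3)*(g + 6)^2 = g^3 + 9*g^2 - 108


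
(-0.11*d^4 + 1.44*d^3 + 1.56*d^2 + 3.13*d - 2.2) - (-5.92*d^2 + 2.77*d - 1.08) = -0.11*d^4 + 1.44*d^3 + 7.48*d^2 + 0.36*d - 1.12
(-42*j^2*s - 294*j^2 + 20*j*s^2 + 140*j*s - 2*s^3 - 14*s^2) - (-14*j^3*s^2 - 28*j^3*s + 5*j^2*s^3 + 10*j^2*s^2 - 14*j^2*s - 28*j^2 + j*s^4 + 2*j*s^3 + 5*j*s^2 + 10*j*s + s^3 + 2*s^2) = 14*j^3*s^2 + 28*j^3*s - 5*j^2*s^3 - 10*j^2*s^2 - 28*j^2*s - 266*j^2 - j*s^4 - 2*j*s^3 + 15*j*s^2 + 130*j*s - 3*s^3 - 16*s^2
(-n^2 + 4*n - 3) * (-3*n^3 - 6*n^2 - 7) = 3*n^5 - 6*n^4 - 15*n^3 + 25*n^2 - 28*n + 21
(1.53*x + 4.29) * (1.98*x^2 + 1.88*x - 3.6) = 3.0294*x^3 + 11.3706*x^2 + 2.5572*x - 15.444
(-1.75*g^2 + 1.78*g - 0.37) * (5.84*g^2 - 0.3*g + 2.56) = -10.22*g^4 + 10.9202*g^3 - 7.1748*g^2 + 4.6678*g - 0.9472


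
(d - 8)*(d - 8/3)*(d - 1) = d^3 - 35*d^2/3 + 32*d - 64/3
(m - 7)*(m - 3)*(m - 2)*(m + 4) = m^4 - 8*m^3 - 7*m^2 + 122*m - 168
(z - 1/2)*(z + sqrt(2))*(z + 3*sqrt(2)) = z^3 - z^2/2 + 4*sqrt(2)*z^2 - 2*sqrt(2)*z + 6*z - 3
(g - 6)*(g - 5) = g^2 - 11*g + 30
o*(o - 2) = o^2 - 2*o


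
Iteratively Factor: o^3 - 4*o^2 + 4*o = (o)*(o^2 - 4*o + 4) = o*(o - 2)*(o - 2)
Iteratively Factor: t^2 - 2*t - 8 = (t - 4)*(t + 2)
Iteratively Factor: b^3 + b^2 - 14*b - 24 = (b + 3)*(b^2 - 2*b - 8) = (b - 4)*(b + 3)*(b + 2)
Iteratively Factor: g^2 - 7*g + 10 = (g - 2)*(g - 5)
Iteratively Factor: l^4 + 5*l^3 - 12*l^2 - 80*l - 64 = (l + 4)*(l^3 + l^2 - 16*l - 16) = (l + 1)*(l + 4)*(l^2 - 16) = (l + 1)*(l + 4)^2*(l - 4)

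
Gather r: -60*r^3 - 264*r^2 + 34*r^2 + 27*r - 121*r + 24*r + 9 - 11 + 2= -60*r^3 - 230*r^2 - 70*r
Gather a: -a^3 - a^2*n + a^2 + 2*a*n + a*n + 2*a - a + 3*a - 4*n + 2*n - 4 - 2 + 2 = -a^3 + a^2*(1 - n) + a*(3*n + 4) - 2*n - 4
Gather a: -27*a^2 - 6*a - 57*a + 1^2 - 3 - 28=-27*a^2 - 63*a - 30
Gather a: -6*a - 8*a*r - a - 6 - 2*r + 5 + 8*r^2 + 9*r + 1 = a*(-8*r - 7) + 8*r^2 + 7*r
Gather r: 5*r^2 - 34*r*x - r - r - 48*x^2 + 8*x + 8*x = 5*r^2 + r*(-34*x - 2) - 48*x^2 + 16*x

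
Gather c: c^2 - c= c^2 - c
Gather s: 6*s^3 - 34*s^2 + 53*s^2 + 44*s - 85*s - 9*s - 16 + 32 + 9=6*s^3 + 19*s^2 - 50*s + 25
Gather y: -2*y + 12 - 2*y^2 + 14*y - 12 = -2*y^2 + 12*y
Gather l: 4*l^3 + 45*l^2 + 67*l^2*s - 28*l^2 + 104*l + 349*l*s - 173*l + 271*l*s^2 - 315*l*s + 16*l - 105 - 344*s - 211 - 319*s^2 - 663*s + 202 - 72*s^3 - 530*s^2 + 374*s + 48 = 4*l^3 + l^2*(67*s + 17) + l*(271*s^2 + 34*s - 53) - 72*s^3 - 849*s^2 - 633*s - 66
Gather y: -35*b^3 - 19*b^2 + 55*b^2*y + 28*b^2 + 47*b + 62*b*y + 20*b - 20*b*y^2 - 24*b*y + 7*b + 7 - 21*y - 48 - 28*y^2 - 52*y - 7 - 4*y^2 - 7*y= -35*b^3 + 9*b^2 + 74*b + y^2*(-20*b - 32) + y*(55*b^2 + 38*b - 80) - 48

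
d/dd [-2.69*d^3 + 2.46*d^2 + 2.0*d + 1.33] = -8.07*d^2 + 4.92*d + 2.0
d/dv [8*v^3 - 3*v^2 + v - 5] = 24*v^2 - 6*v + 1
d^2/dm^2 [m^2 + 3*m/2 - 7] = 2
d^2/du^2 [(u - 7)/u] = -14/u^3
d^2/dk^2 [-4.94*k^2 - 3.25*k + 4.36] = -9.88000000000000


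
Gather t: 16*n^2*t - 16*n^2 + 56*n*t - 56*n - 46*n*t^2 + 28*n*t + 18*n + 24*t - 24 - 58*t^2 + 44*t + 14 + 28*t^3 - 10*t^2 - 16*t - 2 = -16*n^2 - 38*n + 28*t^3 + t^2*(-46*n - 68) + t*(16*n^2 + 84*n + 52) - 12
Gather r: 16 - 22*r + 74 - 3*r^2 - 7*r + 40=-3*r^2 - 29*r + 130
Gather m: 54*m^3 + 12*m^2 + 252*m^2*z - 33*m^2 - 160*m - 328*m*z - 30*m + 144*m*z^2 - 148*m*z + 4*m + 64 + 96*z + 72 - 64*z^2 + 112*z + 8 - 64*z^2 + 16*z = 54*m^3 + m^2*(252*z - 21) + m*(144*z^2 - 476*z - 186) - 128*z^2 + 224*z + 144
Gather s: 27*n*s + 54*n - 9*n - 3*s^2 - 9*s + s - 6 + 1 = 45*n - 3*s^2 + s*(27*n - 8) - 5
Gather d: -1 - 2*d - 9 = -2*d - 10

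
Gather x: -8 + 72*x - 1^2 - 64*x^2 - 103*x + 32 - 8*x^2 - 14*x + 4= -72*x^2 - 45*x + 27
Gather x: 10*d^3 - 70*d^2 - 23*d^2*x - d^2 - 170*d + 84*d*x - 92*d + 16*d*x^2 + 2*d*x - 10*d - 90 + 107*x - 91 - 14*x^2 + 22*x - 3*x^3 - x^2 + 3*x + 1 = 10*d^3 - 71*d^2 - 272*d - 3*x^3 + x^2*(16*d - 15) + x*(-23*d^2 + 86*d + 132) - 180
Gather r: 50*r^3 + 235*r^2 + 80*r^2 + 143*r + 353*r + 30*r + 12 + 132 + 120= 50*r^3 + 315*r^2 + 526*r + 264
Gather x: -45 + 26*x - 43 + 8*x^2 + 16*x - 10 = 8*x^2 + 42*x - 98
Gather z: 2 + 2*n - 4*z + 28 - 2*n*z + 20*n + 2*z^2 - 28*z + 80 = 22*n + 2*z^2 + z*(-2*n - 32) + 110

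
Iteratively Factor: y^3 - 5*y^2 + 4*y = (y - 1)*(y^2 - 4*y) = (y - 4)*(y - 1)*(y)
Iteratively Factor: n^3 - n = (n + 1)*(n^2 - n) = n*(n + 1)*(n - 1)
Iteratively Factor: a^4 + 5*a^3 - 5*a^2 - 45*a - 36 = (a - 3)*(a^3 + 8*a^2 + 19*a + 12) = (a - 3)*(a + 3)*(a^2 + 5*a + 4) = (a - 3)*(a + 3)*(a + 4)*(a + 1)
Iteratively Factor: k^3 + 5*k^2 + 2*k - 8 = (k + 4)*(k^2 + k - 2) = (k - 1)*(k + 4)*(k + 2)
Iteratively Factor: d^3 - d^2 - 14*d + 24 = (d - 2)*(d^2 + d - 12) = (d - 2)*(d + 4)*(d - 3)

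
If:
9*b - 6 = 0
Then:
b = 2/3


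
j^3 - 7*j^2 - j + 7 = (j - 7)*(j - 1)*(j + 1)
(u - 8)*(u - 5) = u^2 - 13*u + 40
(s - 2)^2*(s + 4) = s^3 - 12*s + 16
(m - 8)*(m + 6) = m^2 - 2*m - 48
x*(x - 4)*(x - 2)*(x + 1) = x^4 - 5*x^3 + 2*x^2 + 8*x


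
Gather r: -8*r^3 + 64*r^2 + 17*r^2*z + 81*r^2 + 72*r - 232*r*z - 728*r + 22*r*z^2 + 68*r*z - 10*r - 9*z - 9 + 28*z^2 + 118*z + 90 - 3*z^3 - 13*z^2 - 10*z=-8*r^3 + r^2*(17*z + 145) + r*(22*z^2 - 164*z - 666) - 3*z^3 + 15*z^2 + 99*z + 81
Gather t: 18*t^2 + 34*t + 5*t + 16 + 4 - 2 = 18*t^2 + 39*t + 18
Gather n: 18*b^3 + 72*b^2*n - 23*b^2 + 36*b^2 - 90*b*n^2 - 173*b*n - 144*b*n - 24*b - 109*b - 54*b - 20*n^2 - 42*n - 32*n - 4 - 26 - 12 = 18*b^3 + 13*b^2 - 187*b + n^2*(-90*b - 20) + n*(72*b^2 - 317*b - 74) - 42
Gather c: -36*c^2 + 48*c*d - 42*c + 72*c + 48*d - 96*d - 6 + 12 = -36*c^2 + c*(48*d + 30) - 48*d + 6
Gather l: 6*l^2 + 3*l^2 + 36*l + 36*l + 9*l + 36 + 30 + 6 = 9*l^2 + 81*l + 72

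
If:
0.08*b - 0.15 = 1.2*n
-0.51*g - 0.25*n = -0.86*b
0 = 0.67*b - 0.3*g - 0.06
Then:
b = 0.45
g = 0.81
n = -0.09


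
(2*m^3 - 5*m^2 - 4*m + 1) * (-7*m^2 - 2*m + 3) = -14*m^5 + 31*m^4 + 44*m^3 - 14*m^2 - 14*m + 3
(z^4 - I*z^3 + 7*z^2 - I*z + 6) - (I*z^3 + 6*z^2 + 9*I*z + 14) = z^4 - 2*I*z^3 + z^2 - 10*I*z - 8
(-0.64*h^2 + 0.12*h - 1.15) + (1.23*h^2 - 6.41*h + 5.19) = 0.59*h^2 - 6.29*h + 4.04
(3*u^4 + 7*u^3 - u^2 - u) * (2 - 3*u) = -9*u^5 - 15*u^4 + 17*u^3 + u^2 - 2*u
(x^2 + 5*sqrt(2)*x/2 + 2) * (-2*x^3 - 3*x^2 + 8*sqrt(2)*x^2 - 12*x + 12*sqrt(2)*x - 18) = -2*x^5 - 3*x^4 + 3*sqrt(2)*x^4 + 9*sqrt(2)*x^3/2 + 24*x^3 - 14*sqrt(2)*x^2 + 36*x^2 - 21*sqrt(2)*x - 24*x - 36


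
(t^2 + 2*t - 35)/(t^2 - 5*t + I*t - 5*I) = (t + 7)/(t + I)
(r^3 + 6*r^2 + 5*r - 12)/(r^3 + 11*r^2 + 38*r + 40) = (r^2 + 2*r - 3)/(r^2 + 7*r + 10)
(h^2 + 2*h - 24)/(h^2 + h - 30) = (h - 4)/(h - 5)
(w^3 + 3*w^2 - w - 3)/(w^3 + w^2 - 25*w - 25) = (w^2 + 2*w - 3)/(w^2 - 25)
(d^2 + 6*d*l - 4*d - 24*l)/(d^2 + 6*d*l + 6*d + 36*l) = (d - 4)/(d + 6)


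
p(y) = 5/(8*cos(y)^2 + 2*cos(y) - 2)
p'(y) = 5*(16*sin(y)*cos(y) + 2*sin(y))/(8*cos(y)^2 + 2*cos(y) - 2)^2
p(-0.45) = 0.80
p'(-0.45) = -0.90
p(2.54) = 2.80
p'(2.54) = -9.90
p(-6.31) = 0.63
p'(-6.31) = -0.04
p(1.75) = -2.38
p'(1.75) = -0.95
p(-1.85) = -2.57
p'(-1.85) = 3.07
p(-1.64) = -2.38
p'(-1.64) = -1.01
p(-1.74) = -2.37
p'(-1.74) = 0.77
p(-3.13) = 1.25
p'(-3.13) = 0.05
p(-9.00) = 1.77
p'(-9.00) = 3.26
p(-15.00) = 4.56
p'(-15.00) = 27.41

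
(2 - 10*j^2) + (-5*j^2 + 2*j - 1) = -15*j^2 + 2*j + 1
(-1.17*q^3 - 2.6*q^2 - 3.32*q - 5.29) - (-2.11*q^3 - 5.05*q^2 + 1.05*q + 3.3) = 0.94*q^3 + 2.45*q^2 - 4.37*q - 8.59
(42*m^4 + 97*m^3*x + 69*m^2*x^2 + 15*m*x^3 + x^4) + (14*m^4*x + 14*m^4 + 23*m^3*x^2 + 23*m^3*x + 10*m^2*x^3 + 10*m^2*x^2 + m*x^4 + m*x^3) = 14*m^4*x + 56*m^4 + 23*m^3*x^2 + 120*m^3*x + 10*m^2*x^3 + 79*m^2*x^2 + m*x^4 + 16*m*x^3 + x^4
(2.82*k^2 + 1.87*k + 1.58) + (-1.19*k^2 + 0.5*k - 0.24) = 1.63*k^2 + 2.37*k + 1.34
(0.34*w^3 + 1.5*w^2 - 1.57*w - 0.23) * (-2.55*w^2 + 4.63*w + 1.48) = -0.867*w^5 - 2.2508*w^4 + 11.4517*w^3 - 4.4626*w^2 - 3.3885*w - 0.3404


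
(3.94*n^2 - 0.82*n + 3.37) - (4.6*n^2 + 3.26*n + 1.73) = -0.66*n^2 - 4.08*n + 1.64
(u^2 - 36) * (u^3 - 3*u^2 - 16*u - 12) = u^5 - 3*u^4 - 52*u^3 + 96*u^2 + 576*u + 432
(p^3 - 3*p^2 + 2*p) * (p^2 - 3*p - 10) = p^5 - 6*p^4 + p^3 + 24*p^2 - 20*p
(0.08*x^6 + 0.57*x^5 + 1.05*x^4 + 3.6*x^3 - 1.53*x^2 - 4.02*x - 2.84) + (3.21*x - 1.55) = 0.08*x^6 + 0.57*x^5 + 1.05*x^4 + 3.6*x^3 - 1.53*x^2 - 0.81*x - 4.39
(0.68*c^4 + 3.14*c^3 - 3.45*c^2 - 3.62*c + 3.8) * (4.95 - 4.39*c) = -2.9852*c^5 - 10.4186*c^4 + 30.6885*c^3 - 1.1857*c^2 - 34.601*c + 18.81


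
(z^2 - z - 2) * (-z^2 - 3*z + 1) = -z^4 - 2*z^3 + 6*z^2 + 5*z - 2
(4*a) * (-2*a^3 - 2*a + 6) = -8*a^4 - 8*a^2 + 24*a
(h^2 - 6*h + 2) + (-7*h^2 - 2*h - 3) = -6*h^2 - 8*h - 1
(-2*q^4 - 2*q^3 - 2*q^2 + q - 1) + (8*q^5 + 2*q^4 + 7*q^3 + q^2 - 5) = 8*q^5 + 5*q^3 - q^2 + q - 6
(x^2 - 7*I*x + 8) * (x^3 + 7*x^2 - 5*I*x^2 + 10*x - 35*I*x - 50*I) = x^5 + 7*x^4 - 12*I*x^4 - 17*x^3 - 84*I*x^3 - 189*x^2 - 160*I*x^2 - 270*x - 280*I*x - 400*I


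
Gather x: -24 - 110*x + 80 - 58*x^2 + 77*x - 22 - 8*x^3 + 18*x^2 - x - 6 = -8*x^3 - 40*x^2 - 34*x + 28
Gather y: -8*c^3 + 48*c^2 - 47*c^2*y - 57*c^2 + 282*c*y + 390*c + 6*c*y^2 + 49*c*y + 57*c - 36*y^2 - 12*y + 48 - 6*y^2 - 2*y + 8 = -8*c^3 - 9*c^2 + 447*c + y^2*(6*c - 42) + y*(-47*c^2 + 331*c - 14) + 56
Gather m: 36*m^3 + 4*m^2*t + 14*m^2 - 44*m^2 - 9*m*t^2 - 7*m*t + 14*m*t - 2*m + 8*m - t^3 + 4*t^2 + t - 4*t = 36*m^3 + m^2*(4*t - 30) + m*(-9*t^2 + 7*t + 6) - t^3 + 4*t^2 - 3*t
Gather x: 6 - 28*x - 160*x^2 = -160*x^2 - 28*x + 6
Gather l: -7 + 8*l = 8*l - 7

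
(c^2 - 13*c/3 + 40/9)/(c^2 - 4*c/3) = (9*c^2 - 39*c + 40)/(3*c*(3*c - 4))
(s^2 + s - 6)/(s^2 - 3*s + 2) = (s + 3)/(s - 1)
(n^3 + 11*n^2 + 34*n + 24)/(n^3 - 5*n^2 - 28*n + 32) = (n^2 + 7*n + 6)/(n^2 - 9*n + 8)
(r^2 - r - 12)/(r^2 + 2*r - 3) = (r - 4)/(r - 1)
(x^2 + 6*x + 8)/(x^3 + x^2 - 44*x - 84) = (x + 4)/(x^2 - x - 42)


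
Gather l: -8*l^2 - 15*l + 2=-8*l^2 - 15*l + 2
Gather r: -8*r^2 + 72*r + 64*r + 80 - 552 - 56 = -8*r^2 + 136*r - 528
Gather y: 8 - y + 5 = 13 - y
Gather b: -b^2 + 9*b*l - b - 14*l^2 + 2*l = -b^2 + b*(9*l - 1) - 14*l^2 + 2*l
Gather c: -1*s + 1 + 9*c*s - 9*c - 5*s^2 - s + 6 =c*(9*s - 9) - 5*s^2 - 2*s + 7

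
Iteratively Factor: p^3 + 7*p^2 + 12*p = (p)*(p^2 + 7*p + 12) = p*(p + 3)*(p + 4)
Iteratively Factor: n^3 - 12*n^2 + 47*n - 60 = (n - 5)*(n^2 - 7*n + 12) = (n - 5)*(n - 4)*(n - 3)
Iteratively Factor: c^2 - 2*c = (c)*(c - 2)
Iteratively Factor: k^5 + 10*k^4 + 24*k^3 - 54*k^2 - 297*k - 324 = (k + 3)*(k^4 + 7*k^3 + 3*k^2 - 63*k - 108) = (k + 3)*(k + 4)*(k^3 + 3*k^2 - 9*k - 27) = (k + 3)^2*(k + 4)*(k^2 - 9) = (k + 3)^3*(k + 4)*(k - 3)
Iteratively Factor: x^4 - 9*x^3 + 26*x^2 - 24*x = (x)*(x^3 - 9*x^2 + 26*x - 24) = x*(x - 2)*(x^2 - 7*x + 12) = x*(x - 4)*(x - 2)*(x - 3)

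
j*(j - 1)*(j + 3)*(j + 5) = j^4 + 7*j^3 + 7*j^2 - 15*j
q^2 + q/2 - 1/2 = (q - 1/2)*(q + 1)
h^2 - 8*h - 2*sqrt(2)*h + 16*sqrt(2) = (h - 8)*(h - 2*sqrt(2))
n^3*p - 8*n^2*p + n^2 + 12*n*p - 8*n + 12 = (n - 6)*(n - 2)*(n*p + 1)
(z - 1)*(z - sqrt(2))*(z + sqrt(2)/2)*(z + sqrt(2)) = z^4 - z^3 + sqrt(2)*z^3/2 - 2*z^2 - sqrt(2)*z^2/2 - sqrt(2)*z + 2*z + sqrt(2)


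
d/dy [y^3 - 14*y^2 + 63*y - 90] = 3*y^2 - 28*y + 63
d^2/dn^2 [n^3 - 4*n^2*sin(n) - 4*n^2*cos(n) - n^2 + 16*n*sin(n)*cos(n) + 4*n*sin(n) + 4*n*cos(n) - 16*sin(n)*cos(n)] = 4*sqrt(2)*n^2*sin(n + pi/4) + 12*n*sin(n) - 32*n*sin(2*n) - 20*n*cos(n) + 6*n - 16*sin(n) + 32*sqrt(2)*sin(2*n + pi/4) - 2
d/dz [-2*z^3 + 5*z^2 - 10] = 2*z*(5 - 3*z)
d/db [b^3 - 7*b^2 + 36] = b*(3*b - 14)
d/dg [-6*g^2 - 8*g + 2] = -12*g - 8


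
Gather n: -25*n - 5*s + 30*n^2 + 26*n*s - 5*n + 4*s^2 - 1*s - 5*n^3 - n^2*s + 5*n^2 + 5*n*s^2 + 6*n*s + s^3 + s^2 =-5*n^3 + n^2*(35 - s) + n*(5*s^2 + 32*s - 30) + s^3 + 5*s^2 - 6*s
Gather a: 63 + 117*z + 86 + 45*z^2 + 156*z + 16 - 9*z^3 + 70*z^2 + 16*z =-9*z^3 + 115*z^2 + 289*z + 165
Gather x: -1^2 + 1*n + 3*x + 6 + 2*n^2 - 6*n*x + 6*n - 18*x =2*n^2 + 7*n + x*(-6*n - 15) + 5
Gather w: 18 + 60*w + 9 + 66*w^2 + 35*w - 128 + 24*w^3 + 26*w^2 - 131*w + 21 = 24*w^3 + 92*w^2 - 36*w - 80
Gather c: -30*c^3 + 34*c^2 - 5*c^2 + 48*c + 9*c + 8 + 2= -30*c^3 + 29*c^2 + 57*c + 10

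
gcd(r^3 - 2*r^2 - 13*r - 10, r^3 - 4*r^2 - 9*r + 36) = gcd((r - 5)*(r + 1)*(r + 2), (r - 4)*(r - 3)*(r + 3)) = 1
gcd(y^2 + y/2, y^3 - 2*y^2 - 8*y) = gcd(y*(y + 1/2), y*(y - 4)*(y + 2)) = y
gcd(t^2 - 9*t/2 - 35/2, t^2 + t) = 1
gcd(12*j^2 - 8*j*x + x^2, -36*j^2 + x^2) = -6*j + x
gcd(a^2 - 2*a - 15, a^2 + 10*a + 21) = a + 3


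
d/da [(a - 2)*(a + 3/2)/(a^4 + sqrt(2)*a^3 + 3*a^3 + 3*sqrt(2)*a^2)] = (-2*a^4 - 3*a^3/2 - sqrt(2)*a^3 + sqrt(2)*a^2 + 15*a^2 + 21*sqrt(2)*a/2 + 27*a + 18*sqrt(2))/(a^3*(a^4 + 2*sqrt(2)*a^3 + 6*a^3 + 11*a^2 + 12*sqrt(2)*a^2 + 12*a + 18*sqrt(2)*a + 18))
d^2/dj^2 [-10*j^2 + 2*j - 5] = -20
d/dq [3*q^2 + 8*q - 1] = 6*q + 8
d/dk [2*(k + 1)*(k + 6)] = 4*k + 14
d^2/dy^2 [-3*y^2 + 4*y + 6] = -6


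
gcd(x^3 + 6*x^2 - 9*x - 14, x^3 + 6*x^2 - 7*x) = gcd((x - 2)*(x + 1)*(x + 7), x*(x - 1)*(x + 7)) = x + 7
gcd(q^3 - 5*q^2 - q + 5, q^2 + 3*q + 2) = q + 1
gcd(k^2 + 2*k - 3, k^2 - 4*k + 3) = k - 1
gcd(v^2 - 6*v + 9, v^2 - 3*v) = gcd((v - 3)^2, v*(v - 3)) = v - 3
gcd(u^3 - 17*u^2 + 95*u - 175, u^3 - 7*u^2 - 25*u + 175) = u^2 - 12*u + 35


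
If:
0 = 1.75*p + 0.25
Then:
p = -0.14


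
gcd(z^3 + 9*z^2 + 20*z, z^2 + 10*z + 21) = 1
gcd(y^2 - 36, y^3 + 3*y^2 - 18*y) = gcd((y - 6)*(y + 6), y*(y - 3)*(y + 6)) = y + 6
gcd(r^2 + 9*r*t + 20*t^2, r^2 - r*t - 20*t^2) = r + 4*t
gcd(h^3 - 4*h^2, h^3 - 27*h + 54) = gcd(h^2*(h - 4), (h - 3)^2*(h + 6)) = 1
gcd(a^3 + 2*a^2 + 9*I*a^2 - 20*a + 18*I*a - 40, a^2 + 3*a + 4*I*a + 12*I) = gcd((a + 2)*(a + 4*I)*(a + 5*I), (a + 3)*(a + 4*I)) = a + 4*I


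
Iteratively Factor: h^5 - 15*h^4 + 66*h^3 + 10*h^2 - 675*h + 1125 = (h - 3)*(h^4 - 12*h^3 + 30*h^2 + 100*h - 375) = (h - 5)*(h - 3)*(h^3 - 7*h^2 - 5*h + 75) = (h - 5)^2*(h - 3)*(h^2 - 2*h - 15) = (h - 5)^3*(h - 3)*(h + 3)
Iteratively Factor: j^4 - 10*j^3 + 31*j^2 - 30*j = (j)*(j^3 - 10*j^2 + 31*j - 30) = j*(j - 2)*(j^2 - 8*j + 15) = j*(j - 3)*(j - 2)*(j - 5)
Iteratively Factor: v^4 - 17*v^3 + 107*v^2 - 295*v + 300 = (v - 4)*(v^3 - 13*v^2 + 55*v - 75) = (v - 4)*(v - 3)*(v^2 - 10*v + 25) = (v - 5)*(v - 4)*(v - 3)*(v - 5)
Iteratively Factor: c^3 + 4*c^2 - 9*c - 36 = (c + 4)*(c^2 - 9) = (c - 3)*(c + 4)*(c + 3)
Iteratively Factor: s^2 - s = (s - 1)*(s)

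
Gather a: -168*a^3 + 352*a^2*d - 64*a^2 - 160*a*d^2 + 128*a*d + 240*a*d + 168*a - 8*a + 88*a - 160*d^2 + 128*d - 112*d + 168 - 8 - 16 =-168*a^3 + a^2*(352*d - 64) + a*(-160*d^2 + 368*d + 248) - 160*d^2 + 16*d + 144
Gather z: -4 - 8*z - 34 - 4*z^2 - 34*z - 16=-4*z^2 - 42*z - 54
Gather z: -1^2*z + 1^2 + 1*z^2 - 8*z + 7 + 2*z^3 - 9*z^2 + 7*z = 2*z^3 - 8*z^2 - 2*z + 8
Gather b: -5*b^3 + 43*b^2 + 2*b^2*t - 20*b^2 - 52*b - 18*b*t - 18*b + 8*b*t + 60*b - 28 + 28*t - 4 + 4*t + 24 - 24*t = -5*b^3 + b^2*(2*t + 23) + b*(-10*t - 10) + 8*t - 8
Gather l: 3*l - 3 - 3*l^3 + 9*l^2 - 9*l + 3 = -3*l^3 + 9*l^2 - 6*l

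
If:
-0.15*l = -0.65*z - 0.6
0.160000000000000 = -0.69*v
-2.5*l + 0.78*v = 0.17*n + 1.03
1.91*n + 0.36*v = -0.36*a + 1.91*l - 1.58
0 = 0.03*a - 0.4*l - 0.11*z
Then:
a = -10.98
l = -0.54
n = 0.75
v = -0.23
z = -1.05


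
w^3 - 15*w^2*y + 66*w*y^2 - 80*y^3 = (w - 8*y)*(w - 5*y)*(w - 2*y)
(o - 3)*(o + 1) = o^2 - 2*o - 3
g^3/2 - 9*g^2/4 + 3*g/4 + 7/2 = (g/2 + 1/2)*(g - 7/2)*(g - 2)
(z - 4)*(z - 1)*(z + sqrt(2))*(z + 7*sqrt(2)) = z^4 - 5*z^3 + 8*sqrt(2)*z^3 - 40*sqrt(2)*z^2 + 18*z^2 - 70*z + 32*sqrt(2)*z + 56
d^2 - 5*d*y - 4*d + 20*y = (d - 4)*(d - 5*y)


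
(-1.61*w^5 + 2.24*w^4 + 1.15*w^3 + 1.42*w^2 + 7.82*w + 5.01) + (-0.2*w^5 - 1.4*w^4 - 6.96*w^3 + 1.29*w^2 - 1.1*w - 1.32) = -1.81*w^5 + 0.84*w^4 - 5.81*w^3 + 2.71*w^2 + 6.72*w + 3.69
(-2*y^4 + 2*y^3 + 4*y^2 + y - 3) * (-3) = 6*y^4 - 6*y^3 - 12*y^2 - 3*y + 9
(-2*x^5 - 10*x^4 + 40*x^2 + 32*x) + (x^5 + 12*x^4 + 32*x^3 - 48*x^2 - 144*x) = -x^5 + 2*x^4 + 32*x^3 - 8*x^2 - 112*x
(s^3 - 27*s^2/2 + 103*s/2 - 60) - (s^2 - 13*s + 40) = s^3 - 29*s^2/2 + 129*s/2 - 100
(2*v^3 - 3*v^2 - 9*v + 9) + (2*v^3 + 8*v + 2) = 4*v^3 - 3*v^2 - v + 11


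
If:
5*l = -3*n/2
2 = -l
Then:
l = -2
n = 20/3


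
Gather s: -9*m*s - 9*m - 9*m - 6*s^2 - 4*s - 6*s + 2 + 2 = -18*m - 6*s^2 + s*(-9*m - 10) + 4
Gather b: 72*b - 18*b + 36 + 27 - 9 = 54*b + 54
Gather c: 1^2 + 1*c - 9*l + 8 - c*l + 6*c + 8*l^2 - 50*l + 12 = c*(7 - l) + 8*l^2 - 59*l + 21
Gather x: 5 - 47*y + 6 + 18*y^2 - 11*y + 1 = 18*y^2 - 58*y + 12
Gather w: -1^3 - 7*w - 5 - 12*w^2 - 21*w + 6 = -12*w^2 - 28*w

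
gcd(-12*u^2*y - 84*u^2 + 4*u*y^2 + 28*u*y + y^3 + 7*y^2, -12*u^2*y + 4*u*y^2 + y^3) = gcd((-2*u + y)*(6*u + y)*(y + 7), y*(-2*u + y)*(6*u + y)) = -12*u^2 + 4*u*y + y^2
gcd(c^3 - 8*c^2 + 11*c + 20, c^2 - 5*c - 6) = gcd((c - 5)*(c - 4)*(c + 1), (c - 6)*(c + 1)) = c + 1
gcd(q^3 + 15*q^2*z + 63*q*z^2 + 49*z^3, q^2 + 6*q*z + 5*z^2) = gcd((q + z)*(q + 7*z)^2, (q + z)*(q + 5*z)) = q + z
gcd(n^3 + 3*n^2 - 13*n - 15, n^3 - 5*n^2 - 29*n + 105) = n^2 + 2*n - 15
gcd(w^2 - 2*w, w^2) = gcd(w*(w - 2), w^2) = w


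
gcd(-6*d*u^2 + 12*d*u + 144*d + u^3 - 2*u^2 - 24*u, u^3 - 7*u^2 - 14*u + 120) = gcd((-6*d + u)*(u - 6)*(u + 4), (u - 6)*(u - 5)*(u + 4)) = u^2 - 2*u - 24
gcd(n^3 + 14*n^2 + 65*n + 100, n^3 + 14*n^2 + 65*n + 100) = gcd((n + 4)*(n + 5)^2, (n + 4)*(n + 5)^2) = n^3 + 14*n^2 + 65*n + 100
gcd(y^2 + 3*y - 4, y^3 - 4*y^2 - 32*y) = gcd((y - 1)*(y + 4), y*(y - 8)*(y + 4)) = y + 4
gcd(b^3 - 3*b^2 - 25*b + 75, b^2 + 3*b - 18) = b - 3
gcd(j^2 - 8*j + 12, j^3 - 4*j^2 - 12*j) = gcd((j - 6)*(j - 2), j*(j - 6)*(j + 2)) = j - 6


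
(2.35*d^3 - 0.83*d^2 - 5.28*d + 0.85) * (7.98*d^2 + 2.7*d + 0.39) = 18.753*d^5 - 0.2784*d^4 - 43.4589*d^3 - 7.7967*d^2 + 0.2358*d + 0.3315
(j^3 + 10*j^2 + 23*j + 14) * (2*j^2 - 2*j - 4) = 2*j^5 + 18*j^4 + 22*j^3 - 58*j^2 - 120*j - 56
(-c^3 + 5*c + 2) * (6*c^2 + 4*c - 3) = -6*c^5 - 4*c^4 + 33*c^3 + 32*c^2 - 7*c - 6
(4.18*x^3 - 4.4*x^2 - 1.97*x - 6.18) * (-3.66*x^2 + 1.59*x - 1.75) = -15.2988*x^5 + 22.7502*x^4 - 7.1008*x^3 + 27.1865*x^2 - 6.3787*x + 10.815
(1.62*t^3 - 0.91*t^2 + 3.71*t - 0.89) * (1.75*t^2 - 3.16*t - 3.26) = 2.835*t^5 - 6.7117*t^4 + 4.0869*t^3 - 10.3145*t^2 - 9.2822*t + 2.9014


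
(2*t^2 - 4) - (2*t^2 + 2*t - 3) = -2*t - 1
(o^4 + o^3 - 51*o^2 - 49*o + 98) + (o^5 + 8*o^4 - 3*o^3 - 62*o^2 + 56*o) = o^5 + 9*o^4 - 2*o^3 - 113*o^2 + 7*o + 98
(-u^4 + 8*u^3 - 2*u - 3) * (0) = 0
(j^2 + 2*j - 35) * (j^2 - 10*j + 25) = j^4 - 8*j^3 - 30*j^2 + 400*j - 875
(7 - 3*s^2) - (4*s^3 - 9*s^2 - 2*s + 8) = -4*s^3 + 6*s^2 + 2*s - 1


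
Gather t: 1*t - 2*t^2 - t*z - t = -2*t^2 - t*z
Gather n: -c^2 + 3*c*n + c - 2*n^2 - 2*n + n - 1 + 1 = -c^2 + c - 2*n^2 + n*(3*c - 1)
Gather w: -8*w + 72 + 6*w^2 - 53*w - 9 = 6*w^2 - 61*w + 63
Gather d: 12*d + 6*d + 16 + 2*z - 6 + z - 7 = 18*d + 3*z + 3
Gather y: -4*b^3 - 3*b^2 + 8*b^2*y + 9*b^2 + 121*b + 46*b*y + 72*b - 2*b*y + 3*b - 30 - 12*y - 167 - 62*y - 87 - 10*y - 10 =-4*b^3 + 6*b^2 + 196*b + y*(8*b^2 + 44*b - 84) - 294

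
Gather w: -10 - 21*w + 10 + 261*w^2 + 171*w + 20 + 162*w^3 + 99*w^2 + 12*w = 162*w^3 + 360*w^2 + 162*w + 20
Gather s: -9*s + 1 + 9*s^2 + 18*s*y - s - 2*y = 9*s^2 + s*(18*y - 10) - 2*y + 1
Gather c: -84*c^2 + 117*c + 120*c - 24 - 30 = -84*c^2 + 237*c - 54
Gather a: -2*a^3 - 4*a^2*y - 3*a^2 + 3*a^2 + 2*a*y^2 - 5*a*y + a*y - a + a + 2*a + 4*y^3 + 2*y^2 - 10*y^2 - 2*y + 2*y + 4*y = -2*a^3 - 4*a^2*y + a*(2*y^2 - 4*y + 2) + 4*y^3 - 8*y^2 + 4*y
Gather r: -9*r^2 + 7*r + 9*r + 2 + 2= -9*r^2 + 16*r + 4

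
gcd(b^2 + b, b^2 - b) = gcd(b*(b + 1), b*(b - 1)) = b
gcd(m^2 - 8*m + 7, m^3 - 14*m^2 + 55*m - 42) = m^2 - 8*m + 7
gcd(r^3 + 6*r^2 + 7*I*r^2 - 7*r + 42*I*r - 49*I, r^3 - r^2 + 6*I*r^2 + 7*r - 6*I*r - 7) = r^2 + r*(-1 + 7*I) - 7*I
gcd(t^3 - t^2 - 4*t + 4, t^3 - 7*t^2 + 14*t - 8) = t^2 - 3*t + 2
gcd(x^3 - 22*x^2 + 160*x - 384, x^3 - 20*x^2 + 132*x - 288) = x^2 - 14*x + 48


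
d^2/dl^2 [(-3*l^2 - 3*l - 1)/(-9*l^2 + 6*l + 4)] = 6*(135*l^3 + 189*l^2 + 54*l + 16)/(729*l^6 - 1458*l^5 + 1080*l^3 - 288*l - 64)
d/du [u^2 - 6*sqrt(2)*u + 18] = 2*u - 6*sqrt(2)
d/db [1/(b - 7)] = -1/(b - 7)^2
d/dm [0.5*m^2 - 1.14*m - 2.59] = 1.0*m - 1.14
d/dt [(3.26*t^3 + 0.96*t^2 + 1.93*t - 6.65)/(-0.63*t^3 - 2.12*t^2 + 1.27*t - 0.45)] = (8.88178419700125e-16*t^5 - 6.3064*t^4 + 10.7122*t^3 - 11.6587*t^2 - 29.06*t + 7.577)/(0.3969*t^6 + 2.6712*t^5 + 2.8942*t^4 - 4.8178*t^3 + 3.5209*t^2 - 1.143*t + 0.2025)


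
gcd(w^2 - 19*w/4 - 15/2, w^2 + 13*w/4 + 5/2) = w + 5/4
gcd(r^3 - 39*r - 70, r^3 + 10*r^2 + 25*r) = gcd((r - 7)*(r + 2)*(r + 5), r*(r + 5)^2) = r + 5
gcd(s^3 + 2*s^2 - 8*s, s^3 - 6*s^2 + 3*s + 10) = s - 2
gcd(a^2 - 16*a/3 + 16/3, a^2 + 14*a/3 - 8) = a - 4/3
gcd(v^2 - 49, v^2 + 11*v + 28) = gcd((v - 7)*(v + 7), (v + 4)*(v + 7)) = v + 7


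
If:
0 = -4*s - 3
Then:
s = -3/4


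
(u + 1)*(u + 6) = u^2 + 7*u + 6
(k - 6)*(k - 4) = k^2 - 10*k + 24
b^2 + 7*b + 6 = (b + 1)*(b + 6)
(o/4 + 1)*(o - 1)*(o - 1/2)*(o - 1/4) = o^4/4 + 9*o^3/16 - 49*o^2/32 + 27*o/32 - 1/8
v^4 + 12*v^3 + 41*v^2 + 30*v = v*(v + 1)*(v + 5)*(v + 6)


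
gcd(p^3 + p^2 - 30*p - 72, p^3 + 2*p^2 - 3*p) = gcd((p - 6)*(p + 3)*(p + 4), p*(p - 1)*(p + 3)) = p + 3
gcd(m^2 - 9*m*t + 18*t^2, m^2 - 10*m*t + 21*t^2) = -m + 3*t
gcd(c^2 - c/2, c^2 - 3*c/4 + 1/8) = c - 1/2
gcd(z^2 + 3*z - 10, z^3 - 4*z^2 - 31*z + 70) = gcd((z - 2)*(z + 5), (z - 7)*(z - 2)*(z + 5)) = z^2 + 3*z - 10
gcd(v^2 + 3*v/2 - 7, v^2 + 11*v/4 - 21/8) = v + 7/2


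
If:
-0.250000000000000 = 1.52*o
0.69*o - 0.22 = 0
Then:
No Solution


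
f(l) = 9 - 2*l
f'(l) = -2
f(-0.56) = 10.12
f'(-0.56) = -2.00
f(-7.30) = 23.60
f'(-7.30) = -2.00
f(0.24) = 8.52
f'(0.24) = -2.00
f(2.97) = 3.06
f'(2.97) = -2.00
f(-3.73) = 16.46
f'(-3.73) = -2.00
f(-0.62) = 10.24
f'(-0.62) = -2.00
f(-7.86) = 24.72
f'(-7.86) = -2.00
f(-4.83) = 18.66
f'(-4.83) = -2.00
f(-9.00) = 27.00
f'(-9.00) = -2.00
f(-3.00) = 15.00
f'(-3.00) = -2.00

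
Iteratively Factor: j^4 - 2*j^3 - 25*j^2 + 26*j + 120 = (j - 5)*(j^3 + 3*j^2 - 10*j - 24) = (j - 5)*(j - 3)*(j^2 + 6*j + 8) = (j - 5)*(j - 3)*(j + 4)*(j + 2)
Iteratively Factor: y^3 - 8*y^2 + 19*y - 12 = (y - 3)*(y^2 - 5*y + 4) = (y - 4)*(y - 3)*(y - 1)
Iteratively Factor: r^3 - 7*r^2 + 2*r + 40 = (r - 4)*(r^2 - 3*r - 10) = (r - 4)*(r + 2)*(r - 5)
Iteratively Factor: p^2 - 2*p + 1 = (p - 1)*(p - 1)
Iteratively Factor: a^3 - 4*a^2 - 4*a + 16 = (a - 2)*(a^2 - 2*a - 8) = (a - 4)*(a - 2)*(a + 2)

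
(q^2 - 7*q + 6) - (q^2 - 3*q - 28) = 34 - 4*q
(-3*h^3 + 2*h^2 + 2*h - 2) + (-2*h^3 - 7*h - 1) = -5*h^3 + 2*h^2 - 5*h - 3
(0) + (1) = 1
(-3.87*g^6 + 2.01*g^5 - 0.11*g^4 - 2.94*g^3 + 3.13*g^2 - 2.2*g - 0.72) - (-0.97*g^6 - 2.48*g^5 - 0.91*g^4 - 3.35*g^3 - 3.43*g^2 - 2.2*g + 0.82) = -2.9*g^6 + 4.49*g^5 + 0.8*g^4 + 0.41*g^3 + 6.56*g^2 - 1.54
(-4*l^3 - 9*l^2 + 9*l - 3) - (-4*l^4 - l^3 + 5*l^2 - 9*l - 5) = 4*l^4 - 3*l^3 - 14*l^2 + 18*l + 2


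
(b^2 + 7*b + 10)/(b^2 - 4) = (b + 5)/(b - 2)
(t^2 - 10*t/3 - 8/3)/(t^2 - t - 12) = (t + 2/3)/(t + 3)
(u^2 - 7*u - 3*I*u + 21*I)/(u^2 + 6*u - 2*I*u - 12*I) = (u^2 - u*(7 + 3*I) + 21*I)/(u^2 + 2*u*(3 - I) - 12*I)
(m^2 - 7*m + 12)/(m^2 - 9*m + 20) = (m - 3)/(m - 5)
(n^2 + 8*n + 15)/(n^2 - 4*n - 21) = (n + 5)/(n - 7)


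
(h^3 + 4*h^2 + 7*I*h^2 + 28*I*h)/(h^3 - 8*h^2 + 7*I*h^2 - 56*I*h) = (h + 4)/(h - 8)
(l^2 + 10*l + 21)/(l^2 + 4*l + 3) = (l + 7)/(l + 1)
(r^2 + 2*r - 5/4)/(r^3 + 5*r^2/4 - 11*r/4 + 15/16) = 4/(4*r - 3)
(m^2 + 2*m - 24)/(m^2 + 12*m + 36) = (m - 4)/(m + 6)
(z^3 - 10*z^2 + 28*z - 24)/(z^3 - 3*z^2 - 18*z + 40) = (z^2 - 8*z + 12)/(z^2 - z - 20)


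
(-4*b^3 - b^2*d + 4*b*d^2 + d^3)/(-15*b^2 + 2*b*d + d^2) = (-4*b^3 - b^2*d + 4*b*d^2 + d^3)/(-15*b^2 + 2*b*d + d^2)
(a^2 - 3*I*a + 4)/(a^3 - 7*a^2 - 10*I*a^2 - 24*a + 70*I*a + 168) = (a + I)/(a^2 - a*(7 + 6*I) + 42*I)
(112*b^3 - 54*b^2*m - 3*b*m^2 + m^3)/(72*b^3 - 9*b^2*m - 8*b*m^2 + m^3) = (14*b^2 - 5*b*m - m^2)/(9*b^2 - m^2)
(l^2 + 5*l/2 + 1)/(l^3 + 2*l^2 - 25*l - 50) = (l + 1/2)/(l^2 - 25)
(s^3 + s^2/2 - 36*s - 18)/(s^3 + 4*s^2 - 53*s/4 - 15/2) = 2*(s - 6)/(2*s - 5)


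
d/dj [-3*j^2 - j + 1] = -6*j - 1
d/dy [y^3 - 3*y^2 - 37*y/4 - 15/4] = 3*y^2 - 6*y - 37/4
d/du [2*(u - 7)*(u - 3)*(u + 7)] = 6*u^2 - 12*u - 98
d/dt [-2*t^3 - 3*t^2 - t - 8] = -6*t^2 - 6*t - 1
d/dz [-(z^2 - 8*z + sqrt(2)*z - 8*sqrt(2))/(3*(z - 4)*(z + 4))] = (-8*z^2 + sqrt(2)*z^2 - 16*sqrt(2)*z + 32*z - 128 + 16*sqrt(2))/(3*(z^4 - 32*z^2 + 256))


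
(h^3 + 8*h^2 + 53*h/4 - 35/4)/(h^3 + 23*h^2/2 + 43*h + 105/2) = (h - 1/2)/(h + 3)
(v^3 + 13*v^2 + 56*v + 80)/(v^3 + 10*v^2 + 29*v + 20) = (v + 4)/(v + 1)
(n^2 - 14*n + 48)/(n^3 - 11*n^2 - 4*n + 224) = (n - 6)/(n^2 - 3*n - 28)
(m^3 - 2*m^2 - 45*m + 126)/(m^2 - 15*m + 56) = (m^3 - 2*m^2 - 45*m + 126)/(m^2 - 15*m + 56)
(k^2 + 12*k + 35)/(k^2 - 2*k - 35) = (k + 7)/(k - 7)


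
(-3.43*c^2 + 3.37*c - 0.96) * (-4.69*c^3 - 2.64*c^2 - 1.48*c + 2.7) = 16.0867*c^5 - 6.7501*c^4 + 0.682*c^3 - 11.7142*c^2 + 10.5198*c - 2.592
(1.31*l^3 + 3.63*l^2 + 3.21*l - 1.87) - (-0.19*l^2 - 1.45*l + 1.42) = 1.31*l^3 + 3.82*l^2 + 4.66*l - 3.29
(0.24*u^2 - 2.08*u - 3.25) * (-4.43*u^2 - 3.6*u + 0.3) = -1.0632*u^4 + 8.3504*u^3 + 21.9575*u^2 + 11.076*u - 0.975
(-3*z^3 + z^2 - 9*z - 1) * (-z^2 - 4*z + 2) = 3*z^5 + 11*z^4 - z^3 + 39*z^2 - 14*z - 2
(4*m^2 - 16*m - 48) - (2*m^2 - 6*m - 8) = 2*m^2 - 10*m - 40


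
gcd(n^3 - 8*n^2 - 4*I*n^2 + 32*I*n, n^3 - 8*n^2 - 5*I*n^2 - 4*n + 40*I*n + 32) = n^2 + n*(-8 - 4*I) + 32*I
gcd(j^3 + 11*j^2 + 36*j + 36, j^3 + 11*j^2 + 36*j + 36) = j^3 + 11*j^2 + 36*j + 36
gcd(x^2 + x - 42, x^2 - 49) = x + 7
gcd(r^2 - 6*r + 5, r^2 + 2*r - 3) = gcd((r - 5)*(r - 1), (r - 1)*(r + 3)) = r - 1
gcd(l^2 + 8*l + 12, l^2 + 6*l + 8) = l + 2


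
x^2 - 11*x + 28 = (x - 7)*(x - 4)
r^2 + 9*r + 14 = (r + 2)*(r + 7)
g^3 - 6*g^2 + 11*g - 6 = (g - 3)*(g - 2)*(g - 1)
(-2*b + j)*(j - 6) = -2*b*j + 12*b + j^2 - 6*j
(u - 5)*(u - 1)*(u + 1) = u^3 - 5*u^2 - u + 5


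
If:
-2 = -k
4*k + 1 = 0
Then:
No Solution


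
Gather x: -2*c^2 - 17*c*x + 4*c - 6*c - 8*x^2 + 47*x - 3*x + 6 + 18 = -2*c^2 - 2*c - 8*x^2 + x*(44 - 17*c) + 24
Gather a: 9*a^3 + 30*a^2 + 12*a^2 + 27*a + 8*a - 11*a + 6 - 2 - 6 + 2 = 9*a^3 + 42*a^2 + 24*a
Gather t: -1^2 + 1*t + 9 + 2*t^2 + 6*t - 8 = 2*t^2 + 7*t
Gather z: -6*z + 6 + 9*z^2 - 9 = 9*z^2 - 6*z - 3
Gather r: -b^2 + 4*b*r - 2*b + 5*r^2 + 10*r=-b^2 - 2*b + 5*r^2 + r*(4*b + 10)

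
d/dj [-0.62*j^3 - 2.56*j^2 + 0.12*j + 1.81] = -1.86*j^2 - 5.12*j + 0.12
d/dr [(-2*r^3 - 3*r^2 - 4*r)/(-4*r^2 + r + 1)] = (8*r^4 - 4*r^3 - 25*r^2 - 6*r - 4)/(16*r^4 - 8*r^3 - 7*r^2 + 2*r + 1)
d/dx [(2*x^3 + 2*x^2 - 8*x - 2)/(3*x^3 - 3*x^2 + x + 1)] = 2*(-6*x^4 + 26*x^3 + x^2 - 4*x - 3)/(9*x^6 - 18*x^5 + 15*x^4 - 5*x^2 + 2*x + 1)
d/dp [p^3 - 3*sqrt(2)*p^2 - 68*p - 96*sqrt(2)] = 3*p^2 - 6*sqrt(2)*p - 68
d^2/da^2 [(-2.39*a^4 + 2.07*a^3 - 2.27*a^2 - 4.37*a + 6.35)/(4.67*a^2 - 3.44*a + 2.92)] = (-104.246542*a^6 + 230.369232*a^5 - 365.2398*a^4 + 113.105582*a^3 + 647.35329*a^2 - 148.624584*a - 149.396968)/(101.847563*a^6 - 225.067848*a^5 + 356.8347*a^4 - 322.16288*a^3 + 223.1172*a^2 - 87.992448*a + 24.897088)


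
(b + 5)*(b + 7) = b^2 + 12*b + 35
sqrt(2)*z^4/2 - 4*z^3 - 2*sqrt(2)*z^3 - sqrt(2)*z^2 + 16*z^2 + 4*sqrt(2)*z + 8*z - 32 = (z - 4)*(z - 4*sqrt(2))*(z - sqrt(2))*(sqrt(2)*z/2 + 1)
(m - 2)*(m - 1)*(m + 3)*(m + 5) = m^4 + 5*m^3 - 7*m^2 - 29*m + 30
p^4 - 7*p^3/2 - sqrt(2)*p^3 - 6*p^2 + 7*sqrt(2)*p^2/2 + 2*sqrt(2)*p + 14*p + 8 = (p - 4)*(p + 1/2)*(p - 2*sqrt(2))*(p + sqrt(2))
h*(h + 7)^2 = h^3 + 14*h^2 + 49*h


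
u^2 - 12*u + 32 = (u - 8)*(u - 4)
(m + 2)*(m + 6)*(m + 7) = m^3 + 15*m^2 + 68*m + 84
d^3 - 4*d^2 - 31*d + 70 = (d - 7)*(d - 2)*(d + 5)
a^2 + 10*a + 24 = (a + 4)*(a + 6)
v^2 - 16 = (v - 4)*(v + 4)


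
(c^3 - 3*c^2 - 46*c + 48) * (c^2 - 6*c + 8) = c^5 - 9*c^4 - 20*c^3 + 300*c^2 - 656*c + 384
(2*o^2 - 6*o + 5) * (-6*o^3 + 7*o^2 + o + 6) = -12*o^5 + 50*o^4 - 70*o^3 + 41*o^2 - 31*o + 30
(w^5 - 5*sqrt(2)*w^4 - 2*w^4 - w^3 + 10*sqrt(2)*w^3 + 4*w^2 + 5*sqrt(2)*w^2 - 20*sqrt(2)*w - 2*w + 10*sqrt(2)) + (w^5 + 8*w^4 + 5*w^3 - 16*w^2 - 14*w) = 2*w^5 - 5*sqrt(2)*w^4 + 6*w^4 + 4*w^3 + 10*sqrt(2)*w^3 - 12*w^2 + 5*sqrt(2)*w^2 - 20*sqrt(2)*w - 16*w + 10*sqrt(2)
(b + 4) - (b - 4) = 8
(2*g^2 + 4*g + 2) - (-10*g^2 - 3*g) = 12*g^2 + 7*g + 2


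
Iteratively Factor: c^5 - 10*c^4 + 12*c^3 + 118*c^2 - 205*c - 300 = (c - 5)*(c^4 - 5*c^3 - 13*c^2 + 53*c + 60) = (c - 5)*(c + 3)*(c^3 - 8*c^2 + 11*c + 20) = (c - 5)*(c + 1)*(c + 3)*(c^2 - 9*c + 20) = (c - 5)*(c - 4)*(c + 1)*(c + 3)*(c - 5)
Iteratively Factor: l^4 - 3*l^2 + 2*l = (l)*(l^3 - 3*l + 2) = l*(l - 1)*(l^2 + l - 2) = l*(l - 1)^2*(l + 2)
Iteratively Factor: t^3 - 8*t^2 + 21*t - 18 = (t - 3)*(t^2 - 5*t + 6) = (t - 3)^2*(t - 2)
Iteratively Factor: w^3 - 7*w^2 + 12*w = (w - 3)*(w^2 - 4*w) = (w - 4)*(w - 3)*(w)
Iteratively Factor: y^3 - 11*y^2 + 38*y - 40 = (y - 5)*(y^2 - 6*y + 8) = (y - 5)*(y - 4)*(y - 2)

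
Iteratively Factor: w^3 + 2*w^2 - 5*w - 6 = (w + 1)*(w^2 + w - 6) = (w + 1)*(w + 3)*(w - 2)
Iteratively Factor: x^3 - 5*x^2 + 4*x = (x)*(x^2 - 5*x + 4) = x*(x - 1)*(x - 4)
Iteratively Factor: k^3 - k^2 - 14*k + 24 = (k - 2)*(k^2 + k - 12) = (k - 2)*(k + 4)*(k - 3)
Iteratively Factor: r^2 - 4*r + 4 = (r - 2)*(r - 2)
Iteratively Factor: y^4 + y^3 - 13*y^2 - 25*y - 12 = (y - 4)*(y^3 + 5*y^2 + 7*y + 3) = (y - 4)*(y + 1)*(y^2 + 4*y + 3) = (y - 4)*(y + 1)^2*(y + 3)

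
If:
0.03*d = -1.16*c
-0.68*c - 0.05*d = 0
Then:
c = 0.00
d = 0.00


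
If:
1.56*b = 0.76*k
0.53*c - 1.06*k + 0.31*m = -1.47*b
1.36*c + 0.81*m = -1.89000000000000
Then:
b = -0.00802188884502347*m - 1.04357481247533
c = -0.595588235294118*m - 1.38970588235294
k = -0.0164659823661008*m - 2.14207461508093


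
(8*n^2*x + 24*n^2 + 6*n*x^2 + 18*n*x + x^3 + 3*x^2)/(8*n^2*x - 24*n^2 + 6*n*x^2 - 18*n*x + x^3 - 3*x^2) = (x + 3)/(x - 3)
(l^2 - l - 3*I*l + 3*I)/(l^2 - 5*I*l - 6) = (l - 1)/(l - 2*I)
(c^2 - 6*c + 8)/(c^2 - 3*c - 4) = (c - 2)/(c + 1)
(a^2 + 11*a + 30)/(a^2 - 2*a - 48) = (a + 5)/(a - 8)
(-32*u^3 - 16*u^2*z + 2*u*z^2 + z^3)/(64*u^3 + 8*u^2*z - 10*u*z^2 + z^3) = (4*u + z)/(-8*u + z)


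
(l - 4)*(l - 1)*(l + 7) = l^3 + 2*l^2 - 31*l + 28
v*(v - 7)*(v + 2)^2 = v^4 - 3*v^3 - 24*v^2 - 28*v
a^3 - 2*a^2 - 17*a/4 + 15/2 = (a - 5/2)*(a - 3/2)*(a + 2)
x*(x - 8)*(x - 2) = x^3 - 10*x^2 + 16*x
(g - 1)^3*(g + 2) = g^4 - g^3 - 3*g^2 + 5*g - 2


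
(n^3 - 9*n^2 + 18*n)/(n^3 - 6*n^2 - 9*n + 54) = n/(n + 3)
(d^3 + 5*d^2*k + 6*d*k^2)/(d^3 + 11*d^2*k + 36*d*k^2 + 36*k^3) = d/(d + 6*k)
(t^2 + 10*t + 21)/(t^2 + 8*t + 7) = (t + 3)/(t + 1)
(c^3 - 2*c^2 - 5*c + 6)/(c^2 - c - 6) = c - 1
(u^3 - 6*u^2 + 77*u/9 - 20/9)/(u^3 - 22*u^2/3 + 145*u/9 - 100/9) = (3*u - 1)/(3*u - 5)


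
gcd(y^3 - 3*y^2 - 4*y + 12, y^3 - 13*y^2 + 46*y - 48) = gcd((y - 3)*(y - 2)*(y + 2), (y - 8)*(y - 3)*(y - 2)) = y^2 - 5*y + 6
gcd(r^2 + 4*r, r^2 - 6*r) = r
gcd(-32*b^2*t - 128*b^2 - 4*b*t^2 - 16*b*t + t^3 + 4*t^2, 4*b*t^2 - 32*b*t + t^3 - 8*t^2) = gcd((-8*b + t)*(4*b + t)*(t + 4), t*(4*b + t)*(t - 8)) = 4*b + t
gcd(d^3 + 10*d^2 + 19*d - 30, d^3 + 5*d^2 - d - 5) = d^2 + 4*d - 5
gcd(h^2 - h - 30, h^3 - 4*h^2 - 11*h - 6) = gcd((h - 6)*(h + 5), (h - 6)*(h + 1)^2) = h - 6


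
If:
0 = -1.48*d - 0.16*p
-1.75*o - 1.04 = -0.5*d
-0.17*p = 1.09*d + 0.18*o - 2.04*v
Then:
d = -4.73239436619718*v - 0.248152444076222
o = -1.35211267605634*v - 0.665186412593206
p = 43.7746478873239*v + 2.29541010770505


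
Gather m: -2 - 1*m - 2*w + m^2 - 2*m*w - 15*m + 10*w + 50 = m^2 + m*(-2*w - 16) + 8*w + 48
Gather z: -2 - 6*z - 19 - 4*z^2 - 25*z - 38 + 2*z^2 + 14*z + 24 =-2*z^2 - 17*z - 35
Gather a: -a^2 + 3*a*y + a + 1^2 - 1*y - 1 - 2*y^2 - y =-a^2 + a*(3*y + 1) - 2*y^2 - 2*y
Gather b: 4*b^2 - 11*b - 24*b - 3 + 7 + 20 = 4*b^2 - 35*b + 24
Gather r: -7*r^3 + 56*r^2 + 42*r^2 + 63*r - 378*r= -7*r^3 + 98*r^2 - 315*r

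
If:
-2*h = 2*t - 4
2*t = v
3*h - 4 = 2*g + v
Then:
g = 1 - 5*v/4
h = 2 - v/2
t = v/2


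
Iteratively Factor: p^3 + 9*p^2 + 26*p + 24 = (p + 2)*(p^2 + 7*p + 12) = (p + 2)*(p + 3)*(p + 4)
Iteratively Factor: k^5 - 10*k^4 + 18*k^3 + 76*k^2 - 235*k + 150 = (k - 1)*(k^4 - 9*k^3 + 9*k^2 + 85*k - 150) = (k - 5)*(k - 1)*(k^3 - 4*k^2 - 11*k + 30) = (k - 5)*(k - 1)*(k + 3)*(k^2 - 7*k + 10) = (k - 5)^2*(k - 1)*(k + 3)*(k - 2)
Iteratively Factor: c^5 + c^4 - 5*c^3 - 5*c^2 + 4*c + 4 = (c + 2)*(c^4 - c^3 - 3*c^2 + c + 2) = (c + 1)*(c + 2)*(c^3 - 2*c^2 - c + 2) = (c - 2)*(c + 1)*(c + 2)*(c^2 - 1) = (c - 2)*(c + 1)^2*(c + 2)*(c - 1)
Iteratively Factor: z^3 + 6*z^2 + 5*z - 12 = (z + 4)*(z^2 + 2*z - 3) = (z - 1)*(z + 4)*(z + 3)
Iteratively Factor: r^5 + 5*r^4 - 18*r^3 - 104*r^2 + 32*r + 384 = (r - 4)*(r^4 + 9*r^3 + 18*r^2 - 32*r - 96) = (r - 4)*(r + 4)*(r^3 + 5*r^2 - 2*r - 24) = (r - 4)*(r + 4)^2*(r^2 + r - 6) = (r - 4)*(r - 2)*(r + 4)^2*(r + 3)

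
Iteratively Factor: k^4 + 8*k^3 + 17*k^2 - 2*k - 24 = (k + 4)*(k^3 + 4*k^2 + k - 6) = (k + 2)*(k + 4)*(k^2 + 2*k - 3) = (k + 2)*(k + 3)*(k + 4)*(k - 1)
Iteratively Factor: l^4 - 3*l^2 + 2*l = (l - 1)*(l^3 + l^2 - 2*l) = (l - 1)*(l + 2)*(l^2 - l) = (l - 1)^2*(l + 2)*(l)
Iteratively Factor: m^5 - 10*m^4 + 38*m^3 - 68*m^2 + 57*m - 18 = (m - 1)*(m^4 - 9*m^3 + 29*m^2 - 39*m + 18) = (m - 2)*(m - 1)*(m^3 - 7*m^2 + 15*m - 9) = (m - 2)*(m - 1)^2*(m^2 - 6*m + 9) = (m - 3)*(m - 2)*(m - 1)^2*(m - 3)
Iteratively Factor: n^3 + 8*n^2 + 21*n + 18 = (n + 2)*(n^2 + 6*n + 9) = (n + 2)*(n + 3)*(n + 3)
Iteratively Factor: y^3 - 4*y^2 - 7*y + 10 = (y - 5)*(y^2 + y - 2) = (y - 5)*(y + 2)*(y - 1)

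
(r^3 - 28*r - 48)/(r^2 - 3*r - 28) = (r^2 - 4*r - 12)/(r - 7)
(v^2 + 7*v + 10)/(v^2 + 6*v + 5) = (v + 2)/(v + 1)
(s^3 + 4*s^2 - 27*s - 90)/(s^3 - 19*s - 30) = (s + 6)/(s + 2)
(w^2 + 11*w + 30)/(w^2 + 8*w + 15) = (w + 6)/(w + 3)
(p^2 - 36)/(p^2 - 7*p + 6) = (p + 6)/(p - 1)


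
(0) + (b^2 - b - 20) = b^2 - b - 20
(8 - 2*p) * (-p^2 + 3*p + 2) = 2*p^3 - 14*p^2 + 20*p + 16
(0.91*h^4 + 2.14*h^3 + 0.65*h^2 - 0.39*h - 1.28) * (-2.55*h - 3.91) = -2.3205*h^5 - 9.0151*h^4 - 10.0249*h^3 - 1.547*h^2 + 4.7889*h + 5.0048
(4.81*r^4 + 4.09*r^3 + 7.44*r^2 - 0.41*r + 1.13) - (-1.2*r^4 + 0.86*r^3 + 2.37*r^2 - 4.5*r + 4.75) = 6.01*r^4 + 3.23*r^3 + 5.07*r^2 + 4.09*r - 3.62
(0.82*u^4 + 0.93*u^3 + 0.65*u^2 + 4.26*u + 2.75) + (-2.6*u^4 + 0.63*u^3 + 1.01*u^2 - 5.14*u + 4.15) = -1.78*u^4 + 1.56*u^3 + 1.66*u^2 - 0.88*u + 6.9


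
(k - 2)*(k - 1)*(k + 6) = k^3 + 3*k^2 - 16*k + 12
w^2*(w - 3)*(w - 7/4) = w^4 - 19*w^3/4 + 21*w^2/4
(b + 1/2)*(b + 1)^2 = b^3 + 5*b^2/2 + 2*b + 1/2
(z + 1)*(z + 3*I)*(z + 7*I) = z^3 + z^2 + 10*I*z^2 - 21*z + 10*I*z - 21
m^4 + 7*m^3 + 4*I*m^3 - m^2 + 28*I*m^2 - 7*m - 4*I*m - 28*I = (m - 1)*(m + 1)*(m + 7)*(m + 4*I)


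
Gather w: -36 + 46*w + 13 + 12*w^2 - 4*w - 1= 12*w^2 + 42*w - 24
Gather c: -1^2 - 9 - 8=-18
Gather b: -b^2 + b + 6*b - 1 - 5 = -b^2 + 7*b - 6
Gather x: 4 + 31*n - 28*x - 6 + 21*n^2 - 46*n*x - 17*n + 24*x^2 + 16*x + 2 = 21*n^2 + 14*n + 24*x^2 + x*(-46*n - 12)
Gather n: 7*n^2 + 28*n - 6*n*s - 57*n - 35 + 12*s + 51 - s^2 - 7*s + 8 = 7*n^2 + n*(-6*s - 29) - s^2 + 5*s + 24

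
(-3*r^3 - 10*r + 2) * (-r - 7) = 3*r^4 + 21*r^3 + 10*r^2 + 68*r - 14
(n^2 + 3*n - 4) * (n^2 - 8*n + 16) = n^4 - 5*n^3 - 12*n^2 + 80*n - 64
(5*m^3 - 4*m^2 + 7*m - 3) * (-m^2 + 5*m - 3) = -5*m^5 + 29*m^4 - 42*m^3 + 50*m^2 - 36*m + 9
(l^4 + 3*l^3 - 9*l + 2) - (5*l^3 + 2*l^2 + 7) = l^4 - 2*l^3 - 2*l^2 - 9*l - 5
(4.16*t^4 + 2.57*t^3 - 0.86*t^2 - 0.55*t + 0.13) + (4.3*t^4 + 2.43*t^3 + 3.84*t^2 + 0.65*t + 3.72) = 8.46*t^4 + 5.0*t^3 + 2.98*t^2 + 0.1*t + 3.85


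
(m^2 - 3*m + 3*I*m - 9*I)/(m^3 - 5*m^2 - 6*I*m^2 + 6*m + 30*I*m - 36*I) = (m + 3*I)/(m^2 + m*(-2 - 6*I) + 12*I)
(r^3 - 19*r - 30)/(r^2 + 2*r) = r - 2 - 15/r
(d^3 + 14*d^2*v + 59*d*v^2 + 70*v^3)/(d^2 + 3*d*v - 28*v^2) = (-d^2 - 7*d*v - 10*v^2)/(-d + 4*v)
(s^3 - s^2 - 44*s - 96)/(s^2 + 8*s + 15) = (s^2 - 4*s - 32)/(s + 5)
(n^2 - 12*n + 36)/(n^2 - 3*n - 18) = (n - 6)/(n + 3)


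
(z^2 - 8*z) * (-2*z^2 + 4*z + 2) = -2*z^4 + 20*z^3 - 30*z^2 - 16*z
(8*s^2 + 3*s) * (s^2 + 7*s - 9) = 8*s^4 + 59*s^3 - 51*s^2 - 27*s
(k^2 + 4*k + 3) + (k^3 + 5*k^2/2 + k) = k^3 + 7*k^2/2 + 5*k + 3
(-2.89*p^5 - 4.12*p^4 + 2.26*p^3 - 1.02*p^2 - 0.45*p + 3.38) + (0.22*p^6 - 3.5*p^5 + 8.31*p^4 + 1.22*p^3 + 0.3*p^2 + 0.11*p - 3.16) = 0.22*p^6 - 6.39*p^5 + 4.19*p^4 + 3.48*p^3 - 0.72*p^2 - 0.34*p + 0.22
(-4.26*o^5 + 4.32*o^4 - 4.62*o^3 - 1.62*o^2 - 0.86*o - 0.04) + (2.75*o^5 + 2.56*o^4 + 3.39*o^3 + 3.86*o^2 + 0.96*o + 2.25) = -1.51*o^5 + 6.88*o^4 - 1.23*o^3 + 2.24*o^2 + 0.1*o + 2.21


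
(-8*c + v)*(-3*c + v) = 24*c^2 - 11*c*v + v^2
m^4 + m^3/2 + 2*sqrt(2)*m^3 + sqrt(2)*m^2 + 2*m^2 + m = m*(m + sqrt(2))*(sqrt(2)*m/2 + 1)*(sqrt(2)*m + sqrt(2)/2)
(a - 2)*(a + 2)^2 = a^3 + 2*a^2 - 4*a - 8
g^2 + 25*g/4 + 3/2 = (g + 1/4)*(g + 6)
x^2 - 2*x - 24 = (x - 6)*(x + 4)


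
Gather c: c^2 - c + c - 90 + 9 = c^2 - 81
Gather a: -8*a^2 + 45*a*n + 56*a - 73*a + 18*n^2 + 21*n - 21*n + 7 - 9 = -8*a^2 + a*(45*n - 17) + 18*n^2 - 2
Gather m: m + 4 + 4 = m + 8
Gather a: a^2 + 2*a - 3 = a^2 + 2*a - 3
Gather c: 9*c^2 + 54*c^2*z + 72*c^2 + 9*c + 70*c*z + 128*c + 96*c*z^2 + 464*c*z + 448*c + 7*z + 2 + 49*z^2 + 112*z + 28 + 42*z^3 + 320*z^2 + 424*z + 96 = c^2*(54*z + 81) + c*(96*z^2 + 534*z + 585) + 42*z^3 + 369*z^2 + 543*z + 126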